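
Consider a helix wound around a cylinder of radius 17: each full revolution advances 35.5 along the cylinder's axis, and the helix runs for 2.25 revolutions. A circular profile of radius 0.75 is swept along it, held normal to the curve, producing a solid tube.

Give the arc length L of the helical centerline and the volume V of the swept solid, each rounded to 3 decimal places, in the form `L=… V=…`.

L=253.258 V=447.543

2πR = 2π·17 = 106.814150
per-turn = √(106.814150² + 35.5²) = √(11409.2627 + 1260.25) = √12669.5127 = 112.558930
L = 2.25 × 112.558930 = 253.257592
V = π·0.75² × L = 1.767146 × 253.257592 = 447.543107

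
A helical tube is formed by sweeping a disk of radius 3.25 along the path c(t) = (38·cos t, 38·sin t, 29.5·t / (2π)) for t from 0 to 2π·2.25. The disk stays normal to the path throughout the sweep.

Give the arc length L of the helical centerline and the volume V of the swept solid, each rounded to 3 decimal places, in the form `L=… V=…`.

L=541.297 V=17961.907

2πR = 2π·38 = 238.761042
per-turn = √(238.761042² + 29.5²) = √(57006.8350 + 870.25) = √57877.0850 = 240.576568
L = 2.25 × 240.576568 = 541.297278
V = π·3.25² × L = 33.183072 × 541.297278 = 17961.906760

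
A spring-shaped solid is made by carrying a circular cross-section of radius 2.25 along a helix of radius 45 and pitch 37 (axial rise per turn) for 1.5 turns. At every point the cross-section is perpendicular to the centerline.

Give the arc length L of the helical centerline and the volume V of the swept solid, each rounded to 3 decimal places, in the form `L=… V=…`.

L=427.731 V=6802.767

2πR = 2π·45 = 282.743339
per-turn = √(282.743339² + 37²) = √(79943.7956 + 1369) = √81312.7956 = 285.153986
L = 1.5 × 285.153986 = 427.730979
V = π·2.25² × L = 15.904313 × 427.730979 = 6802.767285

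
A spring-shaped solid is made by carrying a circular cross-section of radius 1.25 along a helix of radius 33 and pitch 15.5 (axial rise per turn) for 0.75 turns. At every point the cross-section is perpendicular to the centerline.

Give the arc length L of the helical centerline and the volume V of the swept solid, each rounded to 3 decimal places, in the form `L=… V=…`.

2πR = 2π·33 = 207.345115
per-turn = √(207.345115² + 15.5²) = √(42991.9968 + 240.25) = √43232.2468 = 207.923656
L = 0.75 × 207.923656 = 155.942742
V = π·1.25² × L = 4.908739 × 155.942742 = 765.482145

L=155.943 V=765.482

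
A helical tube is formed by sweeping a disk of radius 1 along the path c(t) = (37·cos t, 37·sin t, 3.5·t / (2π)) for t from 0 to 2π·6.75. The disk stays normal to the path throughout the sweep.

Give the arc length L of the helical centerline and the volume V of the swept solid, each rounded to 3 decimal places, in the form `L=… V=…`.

2πR = 2π·37 = 232.477856
per-turn = √(232.477856² + 3.5²) = √(54045.9537 + 12.25) = √54058.2037 = 232.504201
L = 6.75 × 232.504201 = 1569.403360
V = π·1² × L = 3.141593 × 1569.403360 = 4930.426066

L=1569.403 V=4930.426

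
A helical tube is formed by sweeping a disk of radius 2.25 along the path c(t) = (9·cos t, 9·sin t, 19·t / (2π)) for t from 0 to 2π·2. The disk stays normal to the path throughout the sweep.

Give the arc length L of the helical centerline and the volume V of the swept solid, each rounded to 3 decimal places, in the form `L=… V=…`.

2πR = 2π·9 = 56.548668
per-turn = √(56.548668² + 19²) = √(3197.7518 + 361) = √3558.7518 = 59.655275
L = 2 × 59.655275 = 119.310550
V = π·2.25² × L = 15.904313 × 119.310550 = 1897.552306

L=119.311 V=1897.552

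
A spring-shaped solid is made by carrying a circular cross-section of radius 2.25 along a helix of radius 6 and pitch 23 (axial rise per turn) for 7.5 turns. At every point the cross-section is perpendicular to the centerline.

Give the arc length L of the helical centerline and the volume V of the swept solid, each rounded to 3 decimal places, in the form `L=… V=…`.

2πR = 2π·6 = 37.699112
per-turn = √(37.699112² + 23²) = √(1421.2230 + 529) = √1950.2230 = 44.161330
L = 7.5 × 44.161330 = 331.209972
V = π·2.25² × L = 15.904313 × 331.209972 = 5267.667002

L=331.210 V=5267.667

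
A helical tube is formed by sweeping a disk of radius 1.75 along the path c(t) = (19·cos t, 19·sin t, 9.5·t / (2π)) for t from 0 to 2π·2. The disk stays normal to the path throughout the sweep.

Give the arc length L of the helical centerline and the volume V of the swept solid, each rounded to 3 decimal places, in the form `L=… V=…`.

2πR = 2π·19 = 119.380521
per-turn = √(119.380521² + 9.5²) = √(14251.7088 + 90.25) = √14341.9588 = 119.757917
L = 2 × 119.757917 = 239.515835
V = π·1.75² × L = 9.621128 × 239.515835 = 2304.412383

L=239.516 V=2304.412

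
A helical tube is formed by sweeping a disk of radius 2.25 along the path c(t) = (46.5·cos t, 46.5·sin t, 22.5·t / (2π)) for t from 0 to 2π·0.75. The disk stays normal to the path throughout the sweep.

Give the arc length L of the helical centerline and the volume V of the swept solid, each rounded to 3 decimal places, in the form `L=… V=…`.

L=219.775 V=3495.369

2πR = 2π·46.5 = 292.168117
per-turn = √(292.168117² + 22.5²) = √(85362.2085 + 506.25) = √85868.4585 = 293.033204
L = 0.75 × 293.033204 = 219.774903
V = π·2.25² × L = 15.904313 × 219.774903 = 3495.368801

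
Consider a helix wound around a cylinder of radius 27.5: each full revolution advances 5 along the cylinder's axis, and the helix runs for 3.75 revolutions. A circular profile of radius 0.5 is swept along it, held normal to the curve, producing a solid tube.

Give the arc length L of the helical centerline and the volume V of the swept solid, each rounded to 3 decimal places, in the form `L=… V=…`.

2πR = 2π·27.5 = 172.787596
per-turn = √(172.787596² + 5²) = √(29855.5533 + 25) = √29880.5533 = 172.859924
L = 3.75 × 172.859924 = 648.224715
V = π·0.5² × L = 0.785398 × 648.224715 = 509.114501

L=648.225 V=509.115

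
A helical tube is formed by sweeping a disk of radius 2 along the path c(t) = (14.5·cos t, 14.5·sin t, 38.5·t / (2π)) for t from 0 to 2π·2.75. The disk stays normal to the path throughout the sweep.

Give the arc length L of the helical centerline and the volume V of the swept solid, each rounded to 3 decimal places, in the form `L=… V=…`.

2πR = 2π·14.5 = 91.106187
per-turn = √(91.106187² + 38.5²) = √(8300.3373 + 1482.25) = √9782.5873 = 98.906963
L = 2.75 × 98.906963 = 271.994148
V = π·2² × L = 12.566371 × 271.994148 = 3417.979267

L=271.994 V=3417.979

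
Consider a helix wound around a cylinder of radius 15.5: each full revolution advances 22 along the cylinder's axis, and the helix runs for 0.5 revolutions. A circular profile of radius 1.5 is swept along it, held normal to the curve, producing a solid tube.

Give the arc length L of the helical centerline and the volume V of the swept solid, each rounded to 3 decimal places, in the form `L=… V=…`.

L=49.922 V=352.875

2πR = 2π·15.5 = 97.389372
per-turn = √(97.389372² + 22²) = √(9484.6898 + 484) = √9968.6898 = 99.843326
L = 0.5 × 99.843326 = 49.921663
V = π·1.5² × L = 7.068583 × 49.921663 = 352.875443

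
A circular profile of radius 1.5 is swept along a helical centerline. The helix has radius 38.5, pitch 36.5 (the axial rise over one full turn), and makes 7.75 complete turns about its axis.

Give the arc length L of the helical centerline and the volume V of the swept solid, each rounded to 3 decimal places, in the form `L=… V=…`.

L=1895.966 V=13401.797

2πR = 2π·38.5 = 241.902634
per-turn = √(241.902634² + 36.5²) = √(58516.8845 + 1332.25) = √59849.1345 = 244.640828
L = 7.75 × 244.640828 = 1895.966413
V = π·1.5² × L = 7.068583 × 1895.966413 = 13401.796850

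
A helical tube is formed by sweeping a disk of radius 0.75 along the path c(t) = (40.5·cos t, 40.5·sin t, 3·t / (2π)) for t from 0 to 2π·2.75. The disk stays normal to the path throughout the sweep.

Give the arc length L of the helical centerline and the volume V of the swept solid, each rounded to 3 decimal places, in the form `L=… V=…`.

2πR = 2π·40.5 = 254.469005
per-turn = √(254.469005² + 3²) = √(64754.4745 + 9) = √64763.4745 = 254.486688
L = 2.75 × 254.486688 = 699.838393
V = π·0.75² × L = 1.767146 × 699.838393 = 1236.716523

L=699.838 V=1236.717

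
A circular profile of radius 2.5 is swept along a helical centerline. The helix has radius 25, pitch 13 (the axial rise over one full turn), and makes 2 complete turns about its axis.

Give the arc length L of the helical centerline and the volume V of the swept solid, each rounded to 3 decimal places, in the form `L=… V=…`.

L=315.233 V=6189.592

2πR = 2π·25 = 157.079633
per-turn = √(157.079633² + 13²) = √(24674.0110 + 169) = √24843.0110 = 157.616658
L = 2 × 157.616658 = 315.233317
V = π·2.5² × L = 19.634954 × 315.233317 = 6189.591701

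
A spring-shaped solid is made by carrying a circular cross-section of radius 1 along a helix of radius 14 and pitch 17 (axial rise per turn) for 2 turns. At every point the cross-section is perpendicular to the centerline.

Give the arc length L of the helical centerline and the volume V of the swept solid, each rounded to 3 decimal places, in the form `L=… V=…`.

L=179.184 V=562.925

2πR = 2π·14 = 87.964594
per-turn = √(87.964594² + 17²) = √(7737.7699 + 289) = √8026.7699 = 89.592242
L = 2 × 89.592242 = 179.184484
V = π·1² × L = 3.141593 × 179.184484 = 562.924659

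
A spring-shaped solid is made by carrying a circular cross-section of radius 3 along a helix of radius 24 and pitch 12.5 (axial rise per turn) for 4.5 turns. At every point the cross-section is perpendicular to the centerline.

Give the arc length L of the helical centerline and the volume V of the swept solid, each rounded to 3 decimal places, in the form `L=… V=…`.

L=680.911 V=19252.316

2πR = 2π·24 = 150.796447
per-turn = √(150.796447² + 12.5²) = √(22739.5685 + 156.25) = √22895.8185 = 151.313643
L = 4.5 × 151.313643 = 680.911393
V = π·3² × L = 28.274334 × 680.911393 = 19252.316077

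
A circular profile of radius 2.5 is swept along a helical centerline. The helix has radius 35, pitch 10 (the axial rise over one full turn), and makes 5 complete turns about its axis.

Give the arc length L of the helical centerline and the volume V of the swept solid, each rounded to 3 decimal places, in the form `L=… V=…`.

L=1100.694 V=21612.070

2πR = 2π·35 = 219.911486
per-turn = √(219.911486² + 10²) = √(48361.0616 + 100) = √48461.0616 = 220.138733
L = 5 × 220.138733 = 1100.693663
V = π·2.5² × L = 19.634954 × 1100.693663 = 21612.069529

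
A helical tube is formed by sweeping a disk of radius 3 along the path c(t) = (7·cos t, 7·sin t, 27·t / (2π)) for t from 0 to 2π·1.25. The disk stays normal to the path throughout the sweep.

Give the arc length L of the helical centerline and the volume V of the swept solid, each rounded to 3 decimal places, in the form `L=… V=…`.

L=64.511 V=1823.997

2πR = 2π·7 = 43.982297
per-turn = √(43.982297² + 27²) = √(1934.4425 + 729) = √2663.4425 = 51.608550
L = 1.25 × 51.608550 = 64.510688
V = π·3² × L = 28.274334 × 64.510688 = 1823.996727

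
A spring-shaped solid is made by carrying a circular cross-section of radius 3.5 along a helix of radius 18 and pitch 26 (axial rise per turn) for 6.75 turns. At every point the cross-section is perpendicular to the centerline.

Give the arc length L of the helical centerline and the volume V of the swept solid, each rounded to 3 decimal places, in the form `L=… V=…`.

L=783.320 V=30145.694

2πR = 2π·18 = 113.097336
per-turn = √(113.097336² + 26²) = √(12791.0073 + 676) = √13467.0073 = 116.047436
L = 6.75 × 116.047436 = 783.320190
V = π·3.5² × L = 38.484510 × 783.320190 = 30145.693696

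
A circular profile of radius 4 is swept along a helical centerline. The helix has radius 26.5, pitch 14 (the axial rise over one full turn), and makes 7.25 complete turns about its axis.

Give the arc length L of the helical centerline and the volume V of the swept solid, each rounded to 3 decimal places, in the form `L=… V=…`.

L=1211.417 V=60892.441

2πR = 2π·26.5 = 166.504411
per-turn = √(166.504411² + 14²) = √(27723.7188 + 196) = √27919.7188 = 167.091947
L = 7.25 × 167.091947 = 1211.416616
V = π·4² × L = 50.265482 × 1211.416616 = 60892.440659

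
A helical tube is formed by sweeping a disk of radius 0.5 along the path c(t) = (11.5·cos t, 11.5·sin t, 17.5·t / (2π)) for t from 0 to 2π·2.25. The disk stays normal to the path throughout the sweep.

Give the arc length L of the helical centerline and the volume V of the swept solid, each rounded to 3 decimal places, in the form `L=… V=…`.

2πR = 2π·11.5 = 72.256631
per-turn = √(72.256631² + 17.5²) = √(5221.0207 + 306.25) = √5527.2707 = 74.345617
L = 2.25 × 74.345617 = 167.277638
V = π·0.5² × L = 0.785398 × 167.277638 = 131.379549

L=167.278 V=131.380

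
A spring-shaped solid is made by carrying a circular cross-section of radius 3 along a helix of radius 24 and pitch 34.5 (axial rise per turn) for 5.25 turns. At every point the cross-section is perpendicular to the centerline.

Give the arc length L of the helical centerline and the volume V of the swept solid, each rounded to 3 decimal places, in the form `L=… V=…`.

L=812.136 V=22962.617

2πR = 2π·24 = 150.796447
per-turn = √(150.796447² + 34.5²) = √(22739.5685 + 1190.25) = √23929.8185 = 154.692658
L = 5.25 × 154.692658 = 812.136456
V = π·3² × L = 28.274334 × 812.136456 = 22962.617321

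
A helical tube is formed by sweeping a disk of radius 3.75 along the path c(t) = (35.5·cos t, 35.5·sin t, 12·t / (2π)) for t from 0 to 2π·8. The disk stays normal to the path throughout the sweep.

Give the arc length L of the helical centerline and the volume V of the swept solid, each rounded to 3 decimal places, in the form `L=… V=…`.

L=1787.005 V=78947.467

2πR = 2π·35.5 = 223.053078
per-turn = √(223.053078² + 12²) = √(49752.6758 + 144) = √49896.6758 = 223.375638
L = 8 × 223.375638 = 1787.005106
V = π·3.75² × L = 44.178647 × 1787.005106 = 78947.467231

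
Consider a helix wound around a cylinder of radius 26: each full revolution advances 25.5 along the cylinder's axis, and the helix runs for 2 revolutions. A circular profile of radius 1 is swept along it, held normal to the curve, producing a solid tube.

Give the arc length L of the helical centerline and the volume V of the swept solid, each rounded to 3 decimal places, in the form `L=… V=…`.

L=330.682 V=1038.868

2πR = 2π·26 = 163.362818
per-turn = √(163.362818² + 25.5²) = √(26687.4103 + 650.25) = √27337.6603 = 165.341042
L = 2 × 165.341042 = 330.682085
V = π·1² × L = 3.141593 × 330.682085 = 1038.868408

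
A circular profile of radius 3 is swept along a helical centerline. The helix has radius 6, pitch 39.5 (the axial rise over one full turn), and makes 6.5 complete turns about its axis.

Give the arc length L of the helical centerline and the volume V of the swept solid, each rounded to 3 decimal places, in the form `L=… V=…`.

2πR = 2π·6 = 37.699112
per-turn = √(37.699112² + 39.5²) = √(1421.2230 + 1560.25) = √2981.4730 = 54.602867
L = 6.5 × 54.602867 = 354.918632
V = π·3² × L = 28.274334 × 354.918632 = 10035.087916

L=354.919 V=10035.088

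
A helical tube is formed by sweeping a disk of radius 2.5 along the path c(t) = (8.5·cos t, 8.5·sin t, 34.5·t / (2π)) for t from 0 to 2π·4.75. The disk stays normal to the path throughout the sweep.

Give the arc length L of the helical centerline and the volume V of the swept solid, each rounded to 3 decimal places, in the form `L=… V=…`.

L=302.011 V=5929.964

2πR = 2π·8.5 = 53.407075
per-turn = √(53.407075² + 34.5²) = √(2852.3157 + 1190.25) = √4042.5657 = 63.581174
L = 4.75 × 63.581174 = 302.010576
V = π·2.5² × L = 19.634954 × 302.010576 = 5929.963792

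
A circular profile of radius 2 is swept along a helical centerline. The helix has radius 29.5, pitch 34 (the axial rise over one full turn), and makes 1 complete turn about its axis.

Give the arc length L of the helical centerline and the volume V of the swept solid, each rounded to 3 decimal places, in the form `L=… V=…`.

2πR = 2π·29.5 = 185.353967
per-turn = √(185.353967² + 34²) = √(34356.0929 + 1156) = √35512.0929 = 188.446525
L = 1 × 188.446525 = 188.446525
V = π·2² × L = 12.566371 × 188.446525 = 2368.088879

L=188.447 V=2368.089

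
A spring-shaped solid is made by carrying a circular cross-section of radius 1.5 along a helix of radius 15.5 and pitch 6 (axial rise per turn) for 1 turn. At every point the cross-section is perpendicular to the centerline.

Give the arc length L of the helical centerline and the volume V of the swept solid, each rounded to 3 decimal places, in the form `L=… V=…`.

2πR = 2π·15.5 = 97.389372
per-turn = √(97.389372² + 6²) = √(9484.6898 + 36) = √9520.6898 = 97.574022
L = 1 × 97.574022 = 97.574022
V = π·1.5² × L = 7.068583 × 97.574022 = 689.710121

L=97.574 V=689.710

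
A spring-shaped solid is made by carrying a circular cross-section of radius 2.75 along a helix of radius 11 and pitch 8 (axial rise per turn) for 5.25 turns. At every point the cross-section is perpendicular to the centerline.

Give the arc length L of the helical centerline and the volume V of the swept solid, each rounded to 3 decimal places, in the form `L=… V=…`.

2πR = 2π·11 = 69.115038
per-turn = √(69.115038² + 8²) = √(4776.8885 + 64) = √4840.8885 = 69.576494
L = 5.25 × 69.576494 = 365.276594
V = π·2.75² × L = 23.758294 × 365.276594 = 8678.348873

L=365.277 V=8678.349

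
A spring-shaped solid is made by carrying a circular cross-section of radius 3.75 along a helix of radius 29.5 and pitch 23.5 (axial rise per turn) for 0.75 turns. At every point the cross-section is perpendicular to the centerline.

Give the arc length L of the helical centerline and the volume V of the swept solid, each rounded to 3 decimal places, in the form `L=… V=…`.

2πR = 2π·29.5 = 185.353967
per-turn = √(185.353967² + 23.5²) = √(34356.0929 + 552.25) = √34908.3429 = 186.837745
L = 0.75 × 186.837745 = 140.128309
V = π·3.75² × L = 44.178647 × 140.128309 = 6190.679040

L=140.128 V=6190.679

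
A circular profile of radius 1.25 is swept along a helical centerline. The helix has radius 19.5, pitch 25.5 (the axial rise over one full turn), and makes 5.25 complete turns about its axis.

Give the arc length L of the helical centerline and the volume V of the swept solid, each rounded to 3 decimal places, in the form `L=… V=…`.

2πR = 2π·19.5 = 122.522113
per-turn = √(122.522113² + 25.5²) = √(15011.6683 + 650.25) = √15661.9183 = 125.147586
L = 5.25 × 125.147586 = 657.024827
V = π·1.25² × L = 4.908739 × 657.024827 = 3225.163077

L=657.025 V=3225.163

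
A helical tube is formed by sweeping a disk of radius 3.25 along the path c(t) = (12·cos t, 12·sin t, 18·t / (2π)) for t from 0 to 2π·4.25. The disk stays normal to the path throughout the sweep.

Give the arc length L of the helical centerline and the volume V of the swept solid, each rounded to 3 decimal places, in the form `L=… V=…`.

L=329.447 V=10932.078

2πR = 2π·12 = 75.398224
per-turn = √(75.398224² + 18²) = √(5684.8921 + 324) = √6008.8921 = 77.517044
L = 4.25 × 77.517044 = 329.447438
V = π·3.25² × L = 33.183072 × 329.447438 = 10932.078177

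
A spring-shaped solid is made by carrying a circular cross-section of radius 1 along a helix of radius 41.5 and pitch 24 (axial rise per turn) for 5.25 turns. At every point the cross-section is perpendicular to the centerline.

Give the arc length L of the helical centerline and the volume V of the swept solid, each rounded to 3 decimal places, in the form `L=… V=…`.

2πR = 2π·41.5 = 260.752190
per-turn = √(260.752190² + 24²) = √(67991.7047 + 576) = √68567.7047 = 261.854358
L = 5.25 × 261.854358 = 1374.735379
V = π·1² × L = 3.141593 × 1374.735379 = 4318.858566

L=1374.735 V=4318.859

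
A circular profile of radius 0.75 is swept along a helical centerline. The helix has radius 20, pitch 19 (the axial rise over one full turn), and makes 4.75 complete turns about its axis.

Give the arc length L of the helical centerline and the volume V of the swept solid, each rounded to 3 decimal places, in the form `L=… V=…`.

2πR = 2π·20 = 125.663706
per-turn = √(125.663706² + 19²) = √(15791.3670 + 361) = √16152.3670 = 127.091963
L = 4.75 × 127.091963 = 603.686824
V = π·0.75² × L = 1.767146 × 603.686824 = 1066.802676

L=603.687 V=1066.803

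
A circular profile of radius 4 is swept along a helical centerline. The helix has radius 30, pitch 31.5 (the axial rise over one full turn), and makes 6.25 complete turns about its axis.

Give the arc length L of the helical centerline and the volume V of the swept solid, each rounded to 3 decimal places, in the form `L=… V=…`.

L=1194.434 V=60038.808

2πR = 2π·30 = 188.495559
per-turn = √(188.495559² + 31.5²) = √(35530.5758 + 992.25) = √36522.8258 = 191.109460
L = 6.25 × 191.109460 = 1194.434127
V = π·4² × L = 50.265482 × 1194.434127 = 60038.807674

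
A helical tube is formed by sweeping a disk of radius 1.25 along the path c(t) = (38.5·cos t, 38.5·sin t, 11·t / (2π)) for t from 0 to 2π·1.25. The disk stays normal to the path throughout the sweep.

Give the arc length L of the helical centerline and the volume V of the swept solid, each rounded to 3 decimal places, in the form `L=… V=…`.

L=302.691 V=1485.830

2πR = 2π·38.5 = 241.902634
per-turn = √(241.902634² + 11²) = √(58516.8845 + 121) = √58637.8845 = 242.152606
L = 1.25 × 242.152606 = 302.690757
V = π·1.25² × L = 4.908739 × 302.690757 = 1485.829780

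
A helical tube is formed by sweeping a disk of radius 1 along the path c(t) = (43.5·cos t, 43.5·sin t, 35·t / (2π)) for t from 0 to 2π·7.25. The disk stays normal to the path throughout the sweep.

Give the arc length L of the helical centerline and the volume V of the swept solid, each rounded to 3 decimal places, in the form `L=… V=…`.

2πR = 2π·43.5 = 273.318561
per-turn = √(273.318561² + 35²) = √(74703.0357 + 1225) = √75928.0357 = 275.550423
L = 7.25 × 275.550423 = 1997.740568
V = π·1² × L = 3.141593 × 1997.740568 = 6276.087092

L=1997.741 V=6276.087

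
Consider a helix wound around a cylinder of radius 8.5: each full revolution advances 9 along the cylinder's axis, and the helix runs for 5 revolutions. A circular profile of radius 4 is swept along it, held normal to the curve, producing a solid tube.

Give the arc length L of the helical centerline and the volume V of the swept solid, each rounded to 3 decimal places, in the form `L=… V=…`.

2πR = 2π·8.5 = 53.407075
per-turn = √(53.407075² + 9²) = √(2852.3157 + 81) = √2933.3157 = 54.160093
L = 5 × 54.160093 = 270.800465
V = π·4² × L = 50.265482 × 270.800465 = 13611.916019

L=270.800 V=13611.916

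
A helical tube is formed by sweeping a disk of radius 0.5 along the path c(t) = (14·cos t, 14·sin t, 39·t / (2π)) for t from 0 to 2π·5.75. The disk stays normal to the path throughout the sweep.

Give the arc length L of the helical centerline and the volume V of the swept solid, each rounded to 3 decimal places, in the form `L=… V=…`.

L=553.279 V=434.545

2πR = 2π·14 = 87.964594
per-turn = √(87.964594² + 39²) = √(7737.7699 + 1521) = √9258.7699 = 96.222502
L = 5.75 × 96.222502 = 553.279385
V = π·0.5² × L = 0.785398 × 553.279385 = 434.544613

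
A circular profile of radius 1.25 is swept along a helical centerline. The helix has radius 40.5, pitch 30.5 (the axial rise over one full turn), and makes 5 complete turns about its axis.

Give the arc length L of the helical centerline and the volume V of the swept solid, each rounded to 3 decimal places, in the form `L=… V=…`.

2πR = 2π·40.5 = 254.469005
per-turn = √(254.469005² + 30.5²) = √(64754.4745 + 930.25) = √65684.7245 = 256.290313
L = 5 × 256.290313 = 1281.451564
V = π·1.25² × L = 4.908739 × 1281.451564 = 6290.310657

L=1281.452 V=6290.311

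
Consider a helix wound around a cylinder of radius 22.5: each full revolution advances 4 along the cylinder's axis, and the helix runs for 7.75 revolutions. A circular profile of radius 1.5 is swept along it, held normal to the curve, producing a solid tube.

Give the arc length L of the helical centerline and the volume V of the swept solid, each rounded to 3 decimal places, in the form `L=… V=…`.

2πR = 2π·22.5 = 141.371669
per-turn = √(141.371669² + 4²) = √(19985.9489 + 16) = √20001.9489 = 141.428247
L = 7.75 × 141.428247 = 1096.068910
V = π·1.5² × L = 7.068583 × 1096.068910 = 7747.654583

L=1096.069 V=7747.655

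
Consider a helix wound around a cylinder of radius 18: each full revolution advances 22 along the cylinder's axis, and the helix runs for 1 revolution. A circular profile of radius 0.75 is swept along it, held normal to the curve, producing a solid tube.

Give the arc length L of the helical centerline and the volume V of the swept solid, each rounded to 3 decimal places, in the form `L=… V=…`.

L=115.217 V=203.606

2πR = 2π·18 = 113.097336
per-turn = √(113.097336² + 22²) = √(12791.0073 + 484) = √13275.0073 = 115.217218
L = 1 × 115.217218 = 115.217218
V = π·0.75² × L = 1.767146 × 115.217218 = 203.605631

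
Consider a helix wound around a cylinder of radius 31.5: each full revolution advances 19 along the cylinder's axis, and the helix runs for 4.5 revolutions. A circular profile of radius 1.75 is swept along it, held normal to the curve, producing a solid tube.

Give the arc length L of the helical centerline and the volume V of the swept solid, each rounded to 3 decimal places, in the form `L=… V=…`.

2πR = 2π·31.5 = 197.920337
per-turn = √(197.920337² + 19²) = √(39172.4599 + 361) = √39533.4599 = 198.830229
L = 4.5 × 198.830229 = 894.736029
V = π·1.75² × L = 9.621128 × 894.736029 = 8608.369419

L=894.736 V=8608.369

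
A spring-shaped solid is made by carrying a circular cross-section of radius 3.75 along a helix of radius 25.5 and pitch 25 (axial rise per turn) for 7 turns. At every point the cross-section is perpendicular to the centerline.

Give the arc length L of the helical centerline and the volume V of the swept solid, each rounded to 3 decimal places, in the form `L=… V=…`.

L=1135.119 V=50148.042

2πR = 2π·25.5 = 160.221225
per-turn = √(160.221225² + 25²) = √(25670.8410 + 625) = √26295.8410 = 162.159924
L = 7 × 162.159924 = 1135.119470
V = π·3.75² × L = 44.178647 × 1135.119470 = 50148.042020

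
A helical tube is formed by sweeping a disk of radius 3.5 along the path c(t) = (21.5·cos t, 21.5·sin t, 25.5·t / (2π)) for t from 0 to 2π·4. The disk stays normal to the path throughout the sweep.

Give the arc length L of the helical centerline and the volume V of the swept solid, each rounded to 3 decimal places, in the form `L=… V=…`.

L=549.897 V=21162.505

2πR = 2π·21.5 = 135.088484
per-turn = √(135.088484² + 25.5²) = √(18248.8985 + 650.25) = √18899.1485 = 137.474174
L = 4 × 137.474174 = 549.896696
V = π·3.5² × L = 38.484510 × 549.896696 = 21162.504911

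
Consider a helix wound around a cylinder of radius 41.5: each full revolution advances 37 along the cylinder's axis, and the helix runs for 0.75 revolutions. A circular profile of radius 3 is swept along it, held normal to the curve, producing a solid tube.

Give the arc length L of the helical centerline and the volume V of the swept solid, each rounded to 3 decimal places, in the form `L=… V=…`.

2πR = 2π·41.5 = 260.752190
per-turn = √(260.752190² + 37²) = √(67991.7047 + 1369) = √69360.7047 = 263.364205
L = 0.75 × 263.364205 = 197.523154
V = π·3² × L = 28.274334 × 197.523154 = 5584.835608

L=197.523 V=5584.836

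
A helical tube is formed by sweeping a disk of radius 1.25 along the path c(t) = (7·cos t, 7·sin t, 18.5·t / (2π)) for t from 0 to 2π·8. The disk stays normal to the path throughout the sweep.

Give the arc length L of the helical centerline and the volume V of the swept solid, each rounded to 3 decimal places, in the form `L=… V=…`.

2πR = 2π·7 = 43.982297
per-turn = √(43.982297² + 18.5²) = √(1934.4425 + 342.25) = √2276.6925 = 47.714699
L = 8 × 47.714699 = 381.717589
V = π·1.25² × L = 4.908739 × 381.717589 = 1873.751832

L=381.718 V=1873.752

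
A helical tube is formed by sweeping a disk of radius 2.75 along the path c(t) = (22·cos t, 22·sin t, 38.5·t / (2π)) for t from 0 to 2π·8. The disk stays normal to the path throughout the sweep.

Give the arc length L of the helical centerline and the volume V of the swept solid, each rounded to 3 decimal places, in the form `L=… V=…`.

L=1147.932 V=27272.902

2πR = 2π·22 = 138.230077
per-turn = √(138.230077² + 38.5²) = √(19107.5541 + 1482.25) = √20589.8041 = 143.491478
L = 8 × 143.491478 = 1147.931820
V = π·2.75² × L = 23.758294 × 1147.931820 = 27272.902183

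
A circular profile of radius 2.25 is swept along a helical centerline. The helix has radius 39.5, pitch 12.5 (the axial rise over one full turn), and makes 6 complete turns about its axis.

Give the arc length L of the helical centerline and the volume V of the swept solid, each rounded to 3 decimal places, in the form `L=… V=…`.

L=1491.002 V=23713.369

2πR = 2π·39.5 = 248.185820
per-turn = √(248.185820² + 12.5²) = √(61596.2011 + 156.25) = √61752.4511 = 248.500405
L = 6 × 248.500405 = 1491.002427
V = π·2.25² × L = 15.904313 × 1491.002427 = 23713.369004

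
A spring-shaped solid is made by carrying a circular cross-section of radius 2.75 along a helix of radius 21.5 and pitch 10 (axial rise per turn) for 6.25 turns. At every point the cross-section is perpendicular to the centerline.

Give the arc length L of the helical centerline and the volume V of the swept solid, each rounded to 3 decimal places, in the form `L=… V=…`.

2πR = 2π·21.5 = 135.088484
per-turn = √(135.088484² + 10²) = √(18248.8985 + 100) = √18348.8985 = 135.458106
L = 6.25 × 135.458106 = 846.613164
V = π·2.75² × L = 23.758294 × 846.613164 = 20114.084825

L=846.613 V=20114.085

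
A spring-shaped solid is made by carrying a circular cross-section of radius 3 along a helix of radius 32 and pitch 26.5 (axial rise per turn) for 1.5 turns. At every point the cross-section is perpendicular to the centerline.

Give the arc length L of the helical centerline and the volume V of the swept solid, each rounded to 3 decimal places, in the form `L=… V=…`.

2πR = 2π·32 = 201.061930
per-turn = √(201.061930² + 26.5²) = √(40425.8996 + 702.25) = √41128.1496 = 202.800763
L = 1.5 × 202.800763 = 304.201145
V = π·3² × L = 28.274334 × 304.201145 = 8601.084743

L=304.201 V=8601.085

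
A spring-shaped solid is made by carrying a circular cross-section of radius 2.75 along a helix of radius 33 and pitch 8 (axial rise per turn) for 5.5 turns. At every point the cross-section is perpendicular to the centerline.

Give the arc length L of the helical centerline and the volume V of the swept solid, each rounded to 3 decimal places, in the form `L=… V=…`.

2πR = 2π·33 = 207.345115
per-turn = √(207.345115² + 8²) = √(42991.9968 + 64) = √43055.9968 = 207.499390
L = 5.5 × 207.499390 = 1141.246644
V = π·2.75² × L = 23.758294 × 1141.246644 = 27114.073799

L=1141.247 V=27114.074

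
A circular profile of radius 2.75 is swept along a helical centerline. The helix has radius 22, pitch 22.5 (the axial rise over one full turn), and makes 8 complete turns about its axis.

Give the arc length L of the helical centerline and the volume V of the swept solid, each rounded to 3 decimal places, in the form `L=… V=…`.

L=1120.394 V=26618.658

2πR = 2π·22 = 138.230077
per-turn = √(138.230077² + 22.5²) = √(19107.5541 + 506.25) = √19613.8041 = 140.049292
L = 8 × 140.049292 = 1120.394334
V = π·2.75² × L = 23.758294 × 1120.394334 = 26618.658480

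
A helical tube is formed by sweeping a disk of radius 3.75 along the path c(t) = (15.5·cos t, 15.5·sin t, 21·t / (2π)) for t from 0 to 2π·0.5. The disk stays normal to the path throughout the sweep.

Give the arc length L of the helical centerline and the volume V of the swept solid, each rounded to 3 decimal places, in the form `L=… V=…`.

2πR = 2π·15.5 = 97.389372
per-turn = √(97.389372² + 21²) = √(9484.6898 + 441) = √9925.6898 = 99.627756
L = 0.5 × 99.627756 = 49.813878
V = π·3.75² × L = 44.178647 × 49.813878 = 2200.709724

L=49.814 V=2200.710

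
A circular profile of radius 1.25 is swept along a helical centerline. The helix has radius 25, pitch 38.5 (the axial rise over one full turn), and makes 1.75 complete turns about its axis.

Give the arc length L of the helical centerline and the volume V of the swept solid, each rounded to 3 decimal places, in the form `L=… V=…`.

2πR = 2π·25 = 157.079633
per-turn = √(157.079633² + 38.5²) = √(24674.0110 + 1482.25) = √26156.2610 = 161.728974
L = 1.75 × 161.728974 = 283.025704
V = π·1.25² × L = 4.908739 × 283.025704 = 1389.299177

L=283.026 V=1389.299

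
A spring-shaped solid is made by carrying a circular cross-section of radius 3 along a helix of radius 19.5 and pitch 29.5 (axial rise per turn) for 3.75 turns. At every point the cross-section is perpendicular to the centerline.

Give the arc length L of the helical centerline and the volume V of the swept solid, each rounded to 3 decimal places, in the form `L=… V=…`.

L=472.588 V=13362.113

2πR = 2π·19.5 = 122.522113
per-turn = √(122.522113² + 29.5²) = √(15011.6683 + 870.25) = √15881.9183 = 126.023483
L = 3.75 × 126.023483 = 472.588062
V = π·3² × L = 28.274334 × 472.588062 = 13362.112644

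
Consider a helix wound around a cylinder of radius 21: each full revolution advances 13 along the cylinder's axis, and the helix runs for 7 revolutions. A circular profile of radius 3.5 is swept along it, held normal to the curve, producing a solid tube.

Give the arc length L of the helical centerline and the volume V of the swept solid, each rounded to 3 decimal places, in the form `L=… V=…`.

L=928.100 V=35717.484

2πR = 2π·21 = 131.946891
per-turn = √(131.946891² + 13²) = √(17409.9822 + 169) = √17578.9822 = 132.585754
L = 7 × 132.585754 = 928.100278
V = π·3.5² × L = 38.484510 × 928.100278 = 35717.484435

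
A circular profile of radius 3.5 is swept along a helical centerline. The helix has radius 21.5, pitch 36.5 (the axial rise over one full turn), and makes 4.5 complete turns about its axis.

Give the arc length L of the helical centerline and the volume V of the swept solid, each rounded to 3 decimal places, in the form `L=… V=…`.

L=629.697 V=24233.579

2πR = 2π·21.5 = 135.088484
per-turn = √(135.088484² + 36.5²) = √(18248.8985 + 1332.25) = √19581.1485 = 139.932657
L = 4.5 × 139.932657 = 629.696957
V = π·3.5² × L = 38.484510 × 629.696957 = 24233.578850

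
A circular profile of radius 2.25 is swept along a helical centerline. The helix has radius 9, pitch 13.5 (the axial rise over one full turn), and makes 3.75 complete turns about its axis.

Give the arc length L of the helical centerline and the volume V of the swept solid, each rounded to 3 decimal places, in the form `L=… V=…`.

2πR = 2π·9 = 56.548668
per-turn = √(56.548668² + 13.5²) = √(3197.7518 + 182.25) = √3380.0018 = 58.137783
L = 3.75 × 58.137783 = 218.016687
V = π·2.25² × L = 15.904313 × 218.016687 = 3467.405583

L=218.017 V=3467.406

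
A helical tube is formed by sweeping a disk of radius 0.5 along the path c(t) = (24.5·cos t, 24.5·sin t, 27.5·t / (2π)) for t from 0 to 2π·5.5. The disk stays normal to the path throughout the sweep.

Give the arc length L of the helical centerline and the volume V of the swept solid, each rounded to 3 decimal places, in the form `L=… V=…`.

2πR = 2π·24.5 = 153.938040
per-turn = √(153.938040² + 27.5²) = √(23696.9202 + 756.25) = √24453.1702 = 156.375094
L = 5.5 × 156.375094 = 860.063020
V = π·0.5² × L = 0.785398 × 860.063020 = 675.491916

L=860.063 V=675.492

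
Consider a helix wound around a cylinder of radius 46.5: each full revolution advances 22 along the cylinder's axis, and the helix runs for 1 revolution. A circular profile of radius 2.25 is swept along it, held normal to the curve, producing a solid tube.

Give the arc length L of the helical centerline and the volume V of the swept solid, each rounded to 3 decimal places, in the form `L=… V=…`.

L=292.995 V=4659.888

2πR = 2π·46.5 = 292.168117
per-turn = √(292.168117² + 22²) = √(85362.2085 + 484) = √85846.2085 = 292.995236
L = 1 × 292.995236 = 292.995236
V = π·2.25² × L = 15.904313 × 292.995236 = 4659.887889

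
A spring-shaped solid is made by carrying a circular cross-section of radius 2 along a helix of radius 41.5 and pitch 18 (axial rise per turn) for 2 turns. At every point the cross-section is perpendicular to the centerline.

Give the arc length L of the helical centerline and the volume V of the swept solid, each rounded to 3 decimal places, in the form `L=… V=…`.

L=522.745 V=6569.013

2πR = 2π·41.5 = 260.752190
per-turn = √(260.752190² + 18²) = √(67991.7047 + 324) = √68315.7047 = 261.372731
L = 2 × 261.372731 = 522.745463
V = π·2² × L = 12.566371 × 522.745463 = 6569.013223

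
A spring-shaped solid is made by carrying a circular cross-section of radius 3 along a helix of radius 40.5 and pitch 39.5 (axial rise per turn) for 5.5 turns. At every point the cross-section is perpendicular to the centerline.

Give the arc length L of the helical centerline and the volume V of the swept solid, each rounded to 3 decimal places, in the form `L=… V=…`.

L=1416.341 V=40046.084

2πR = 2π·40.5 = 254.469005
per-turn = √(254.469005² + 39.5²) = √(64754.4745 + 1560.25) = √66314.7245 = 257.516455
L = 5.5 × 257.516455 = 1416.340501
V = π·3² × L = 28.274334 × 1416.340501 = 40046.084222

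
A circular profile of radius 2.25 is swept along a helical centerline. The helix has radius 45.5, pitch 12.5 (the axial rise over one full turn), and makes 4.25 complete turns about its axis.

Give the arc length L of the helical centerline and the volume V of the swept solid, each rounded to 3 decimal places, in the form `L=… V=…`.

2πR = 2π·45.5 = 285.884931
per-turn = √(285.884931² + 12.5²) = √(81730.1940 + 156.25) = √81886.4440 = 286.158075
L = 4.25 × 286.158075 = 1216.171820
V = π·2.25² × L = 15.904313 × 1216.171820 = 19342.377053

L=1216.172 V=19342.377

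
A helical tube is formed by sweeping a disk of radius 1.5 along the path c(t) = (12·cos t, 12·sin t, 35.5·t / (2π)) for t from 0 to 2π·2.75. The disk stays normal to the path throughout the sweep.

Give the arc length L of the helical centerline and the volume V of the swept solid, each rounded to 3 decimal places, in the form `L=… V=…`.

2πR = 2π·12 = 75.398224
per-turn = √(75.398224² + 35.5²) = √(5684.8921 + 1260.25) = √6945.1421 = 83.337519
L = 2.75 × 83.337519 = 229.178178
V = π·1.5² × L = 7.068583 × 229.178178 = 1619.965083

L=229.178 V=1619.965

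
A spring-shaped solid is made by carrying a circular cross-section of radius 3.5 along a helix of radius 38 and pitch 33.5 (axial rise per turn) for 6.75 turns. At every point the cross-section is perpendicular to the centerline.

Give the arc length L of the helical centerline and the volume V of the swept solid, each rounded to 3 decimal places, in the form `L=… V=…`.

2πR = 2π·38 = 238.761042
per-turn = √(238.761042² + 33.5²) = √(57006.8350 + 1122.25) = √58129.0850 = 241.099741
L = 6.75 × 241.099741 = 1627.423250
V = π·3.5² × L = 38.484510 × 1627.423250 = 62630.586368

L=1627.423 V=62630.586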